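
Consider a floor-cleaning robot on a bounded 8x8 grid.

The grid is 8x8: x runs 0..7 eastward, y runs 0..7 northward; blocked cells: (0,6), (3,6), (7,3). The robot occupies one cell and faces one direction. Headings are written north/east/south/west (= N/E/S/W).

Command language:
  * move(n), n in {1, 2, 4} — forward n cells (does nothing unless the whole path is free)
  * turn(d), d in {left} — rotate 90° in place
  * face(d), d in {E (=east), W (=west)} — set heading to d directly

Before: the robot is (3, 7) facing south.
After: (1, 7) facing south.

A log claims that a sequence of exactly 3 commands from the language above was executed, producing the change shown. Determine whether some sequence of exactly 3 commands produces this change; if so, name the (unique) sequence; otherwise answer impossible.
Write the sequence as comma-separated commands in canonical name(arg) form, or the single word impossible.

face(W), move(2), turn(left)

key: heading stays S — rotations cancel among the 3 commands
begin: (3, 7) facing south
1. face(W) → (3, 7) facing west
2. move(2) → (1, 7) facing west
3. turn(left) → (1, 7) facing south
no rival 3-sequence matches.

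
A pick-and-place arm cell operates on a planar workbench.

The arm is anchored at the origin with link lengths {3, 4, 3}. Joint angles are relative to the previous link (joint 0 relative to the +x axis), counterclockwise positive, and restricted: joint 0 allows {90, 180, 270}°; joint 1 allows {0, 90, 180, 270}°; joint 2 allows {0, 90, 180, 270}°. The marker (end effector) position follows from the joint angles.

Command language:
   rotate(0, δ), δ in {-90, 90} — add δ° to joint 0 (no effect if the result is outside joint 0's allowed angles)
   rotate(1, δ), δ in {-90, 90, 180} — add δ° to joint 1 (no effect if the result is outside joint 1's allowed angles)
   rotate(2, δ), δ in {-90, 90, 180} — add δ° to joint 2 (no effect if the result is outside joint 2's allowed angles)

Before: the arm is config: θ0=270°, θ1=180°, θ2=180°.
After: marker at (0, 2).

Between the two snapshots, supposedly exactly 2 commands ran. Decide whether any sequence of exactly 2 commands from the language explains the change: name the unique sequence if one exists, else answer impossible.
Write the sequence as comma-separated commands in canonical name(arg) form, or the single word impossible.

initial: config: θ0=270°, θ1=180°, θ2=180°
t=1 rotate(0, -90) ⇒ config: θ0=180°, θ1=180°, θ2=180°
t=2 rotate(0, -90) ⇒ config: θ0=90°, θ1=180°, θ2=180°
no other 2-command option fits: unique.

rotate(0, -90), rotate(0, -90)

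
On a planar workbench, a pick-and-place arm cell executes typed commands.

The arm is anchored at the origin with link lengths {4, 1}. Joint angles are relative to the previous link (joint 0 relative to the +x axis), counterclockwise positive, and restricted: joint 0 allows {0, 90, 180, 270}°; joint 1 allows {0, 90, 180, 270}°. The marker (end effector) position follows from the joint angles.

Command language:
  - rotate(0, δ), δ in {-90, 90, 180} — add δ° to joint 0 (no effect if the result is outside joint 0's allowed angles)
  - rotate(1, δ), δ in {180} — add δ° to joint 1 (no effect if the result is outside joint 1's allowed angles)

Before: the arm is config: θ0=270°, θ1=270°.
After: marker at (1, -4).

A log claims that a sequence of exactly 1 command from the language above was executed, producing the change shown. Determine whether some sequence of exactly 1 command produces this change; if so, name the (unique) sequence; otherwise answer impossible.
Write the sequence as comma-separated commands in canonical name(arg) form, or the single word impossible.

t0: config: θ0=270°, θ1=270°
[1] after rotate(1, 180): config: θ0=270°, θ1=90°
no rival 1-sequence matches.

rotate(1, 180)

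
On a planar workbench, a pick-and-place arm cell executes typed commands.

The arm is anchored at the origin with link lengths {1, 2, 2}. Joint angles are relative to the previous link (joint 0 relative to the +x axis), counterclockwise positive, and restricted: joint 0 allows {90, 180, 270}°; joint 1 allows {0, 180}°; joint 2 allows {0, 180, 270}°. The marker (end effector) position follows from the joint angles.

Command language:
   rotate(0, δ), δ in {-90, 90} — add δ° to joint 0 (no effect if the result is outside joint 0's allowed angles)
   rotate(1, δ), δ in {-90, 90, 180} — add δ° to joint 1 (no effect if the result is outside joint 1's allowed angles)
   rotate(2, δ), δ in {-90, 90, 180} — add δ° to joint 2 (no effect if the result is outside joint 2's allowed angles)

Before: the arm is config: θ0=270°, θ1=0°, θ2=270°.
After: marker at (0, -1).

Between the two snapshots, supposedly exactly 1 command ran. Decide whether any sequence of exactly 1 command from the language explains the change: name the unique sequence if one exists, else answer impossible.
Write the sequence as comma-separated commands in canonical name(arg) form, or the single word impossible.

initial: config: θ0=270°, θ1=0°, θ2=270°
1. rotate(2, -90) → config: θ0=270°, θ1=0°, θ2=180°
all 8 alternatives checked — unique.

rotate(2, -90)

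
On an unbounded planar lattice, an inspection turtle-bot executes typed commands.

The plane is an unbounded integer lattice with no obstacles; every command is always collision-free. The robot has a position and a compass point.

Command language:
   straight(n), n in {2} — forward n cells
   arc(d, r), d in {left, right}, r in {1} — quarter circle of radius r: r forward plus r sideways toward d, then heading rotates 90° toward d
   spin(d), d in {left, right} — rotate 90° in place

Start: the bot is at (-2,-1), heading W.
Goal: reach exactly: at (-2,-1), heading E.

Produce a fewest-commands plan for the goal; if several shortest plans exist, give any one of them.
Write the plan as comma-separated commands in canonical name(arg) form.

initial: at (-2,-1), heading W
step 1 (spin(right)): at (-2,-1), heading N
step 2 (spin(right)): at (-2,-1), heading E
minimal: 2 command(s), checked below 2.

spin(right), spin(right)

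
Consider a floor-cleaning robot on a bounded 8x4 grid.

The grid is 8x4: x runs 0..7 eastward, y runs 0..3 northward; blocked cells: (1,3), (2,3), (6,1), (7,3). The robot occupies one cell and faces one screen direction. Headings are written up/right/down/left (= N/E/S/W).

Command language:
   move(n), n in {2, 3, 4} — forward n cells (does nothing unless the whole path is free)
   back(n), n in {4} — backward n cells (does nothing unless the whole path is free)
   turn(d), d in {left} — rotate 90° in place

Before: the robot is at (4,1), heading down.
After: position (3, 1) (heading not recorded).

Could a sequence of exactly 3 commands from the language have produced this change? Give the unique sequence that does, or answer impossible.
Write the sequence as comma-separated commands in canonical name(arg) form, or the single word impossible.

key: order matters: swapping turn(left) and move(3) lands elsewhere
initial: at (4,1), heading down
step 1 (turn(left)): at (4,1), heading right
step 2 (back(4)): at (0,1), heading right
step 3 (move(3)): at (3,1), heading right
uniquely the one of 125 3-step routes that fits.

turn(left), back(4), move(3)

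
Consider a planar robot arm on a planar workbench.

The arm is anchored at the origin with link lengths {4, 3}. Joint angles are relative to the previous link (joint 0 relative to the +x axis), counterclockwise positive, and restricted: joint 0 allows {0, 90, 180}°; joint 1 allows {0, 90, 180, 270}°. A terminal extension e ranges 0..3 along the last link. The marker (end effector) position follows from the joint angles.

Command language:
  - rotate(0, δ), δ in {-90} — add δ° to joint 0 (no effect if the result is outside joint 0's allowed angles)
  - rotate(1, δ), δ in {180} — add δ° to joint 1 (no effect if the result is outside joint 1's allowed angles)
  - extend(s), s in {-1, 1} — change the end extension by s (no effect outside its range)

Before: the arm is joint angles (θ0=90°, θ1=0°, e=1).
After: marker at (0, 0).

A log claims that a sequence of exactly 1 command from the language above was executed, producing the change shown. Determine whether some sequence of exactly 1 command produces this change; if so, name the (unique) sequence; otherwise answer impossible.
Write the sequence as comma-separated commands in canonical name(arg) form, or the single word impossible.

rotate(1, 180)

t0: joint angles (θ0=90°, θ1=0°, e=1)
[1] after rotate(1, 180): joint angles (θ0=90°, θ1=180°, e=1)
no other 1-command option fits: unique.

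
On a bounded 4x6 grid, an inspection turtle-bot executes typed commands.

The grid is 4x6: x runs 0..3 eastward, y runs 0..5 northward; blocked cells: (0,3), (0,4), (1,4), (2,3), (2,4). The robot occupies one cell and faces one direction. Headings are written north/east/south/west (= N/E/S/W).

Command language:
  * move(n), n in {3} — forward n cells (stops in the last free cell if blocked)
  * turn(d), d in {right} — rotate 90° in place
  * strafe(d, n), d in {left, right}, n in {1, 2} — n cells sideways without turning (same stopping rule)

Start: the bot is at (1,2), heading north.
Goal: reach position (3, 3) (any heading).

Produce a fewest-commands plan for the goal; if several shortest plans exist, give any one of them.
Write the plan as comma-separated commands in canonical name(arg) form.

t0: at (1,2), heading north
step 1 (strafe(right, 2)): at (3,2), heading north
step 2 (turn(right)): at (3,2), heading east
step 3 (strafe(left, 1)): at (3,3), heading east
minimal: 3 command(s), checked below 3.

strafe(right, 2), turn(right), strafe(left, 1)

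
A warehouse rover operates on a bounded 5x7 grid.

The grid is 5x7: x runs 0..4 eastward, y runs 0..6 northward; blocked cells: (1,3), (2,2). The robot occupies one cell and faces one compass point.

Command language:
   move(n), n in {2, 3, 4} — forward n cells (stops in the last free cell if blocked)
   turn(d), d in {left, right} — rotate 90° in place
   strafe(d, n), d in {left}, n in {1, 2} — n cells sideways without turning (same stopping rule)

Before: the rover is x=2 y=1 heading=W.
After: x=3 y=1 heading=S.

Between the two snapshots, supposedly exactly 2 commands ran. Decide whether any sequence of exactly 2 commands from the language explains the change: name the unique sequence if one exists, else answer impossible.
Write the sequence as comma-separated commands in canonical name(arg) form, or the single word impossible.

turn(left), strafe(left, 1)

key: order matters: swapping turn(left) and strafe(left, 1) lands elsewhere
start: x=2 y=1 heading=W
[1] after turn(left): x=2 y=1 heading=S
[2] after strafe(left, 1): x=3 y=1 heading=S
all 49 alternatives checked — unique.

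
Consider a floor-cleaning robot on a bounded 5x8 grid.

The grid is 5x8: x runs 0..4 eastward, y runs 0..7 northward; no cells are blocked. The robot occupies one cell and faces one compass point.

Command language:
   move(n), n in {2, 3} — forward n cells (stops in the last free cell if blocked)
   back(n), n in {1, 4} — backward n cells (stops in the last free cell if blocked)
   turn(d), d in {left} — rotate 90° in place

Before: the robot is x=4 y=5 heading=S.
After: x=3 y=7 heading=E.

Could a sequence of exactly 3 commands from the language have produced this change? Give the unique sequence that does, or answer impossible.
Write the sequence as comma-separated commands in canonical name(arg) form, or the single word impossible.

key: running back(1) before back(4) would end elsewhere — order is forced
initial: x=4 y=5 heading=S
[1] after back(4): x=4 y=7 heading=S
[2] after turn(left): x=4 y=7 heading=E
[3] after back(1): x=3 y=7 heading=E
uniquely the one of 125 3-step routes that fits.

back(4), turn(left), back(1)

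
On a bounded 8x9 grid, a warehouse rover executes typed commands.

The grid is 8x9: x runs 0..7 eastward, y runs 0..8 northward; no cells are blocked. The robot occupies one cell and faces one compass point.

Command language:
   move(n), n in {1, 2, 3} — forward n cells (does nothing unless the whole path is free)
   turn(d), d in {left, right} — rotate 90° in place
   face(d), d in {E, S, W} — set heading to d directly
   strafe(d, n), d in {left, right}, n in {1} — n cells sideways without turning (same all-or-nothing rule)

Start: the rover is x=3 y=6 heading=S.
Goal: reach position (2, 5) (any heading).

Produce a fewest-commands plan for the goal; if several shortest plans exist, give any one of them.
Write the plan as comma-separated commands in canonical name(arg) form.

strafe(right, 1), move(1)

from: x=3 y=6 heading=S
1. strafe(right, 1) → x=2 y=6 heading=S
2. move(1) → x=2 y=5 heading=S
no 1-step plan works, so 2 is optimal.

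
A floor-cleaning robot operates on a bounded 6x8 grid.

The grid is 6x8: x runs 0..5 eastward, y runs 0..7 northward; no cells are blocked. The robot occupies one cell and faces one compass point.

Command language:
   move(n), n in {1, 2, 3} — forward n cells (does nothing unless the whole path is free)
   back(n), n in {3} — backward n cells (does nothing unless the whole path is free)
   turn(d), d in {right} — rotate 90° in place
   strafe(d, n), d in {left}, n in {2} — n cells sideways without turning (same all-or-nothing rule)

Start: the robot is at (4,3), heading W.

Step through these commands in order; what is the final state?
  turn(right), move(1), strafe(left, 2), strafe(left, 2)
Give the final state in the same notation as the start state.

at (0,4), heading N

t0: at (4,3), heading W
step 1 (turn(right)): at (4,3), heading N
step 2 (move(1)): at (4,4), heading N
step 3 (strafe(left, 2)): at (2,4), heading N
step 4 (strafe(left, 2)): at (0,4), heading N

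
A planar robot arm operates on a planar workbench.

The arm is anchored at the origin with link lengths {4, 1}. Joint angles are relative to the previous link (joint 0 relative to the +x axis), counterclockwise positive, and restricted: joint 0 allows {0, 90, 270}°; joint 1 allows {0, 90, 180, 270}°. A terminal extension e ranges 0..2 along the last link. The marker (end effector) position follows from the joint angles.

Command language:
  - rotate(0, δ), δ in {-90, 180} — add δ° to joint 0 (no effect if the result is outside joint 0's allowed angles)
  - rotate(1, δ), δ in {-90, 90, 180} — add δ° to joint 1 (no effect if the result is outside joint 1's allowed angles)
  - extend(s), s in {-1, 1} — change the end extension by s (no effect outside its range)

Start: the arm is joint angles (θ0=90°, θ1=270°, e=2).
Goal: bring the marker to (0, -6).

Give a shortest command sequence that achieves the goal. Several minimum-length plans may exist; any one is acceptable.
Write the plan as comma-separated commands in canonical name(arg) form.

start: joint angles (θ0=90°, θ1=270°, e=2)
[1] after rotate(1, 90): joint angles (θ0=90°, θ1=0°, e=2)
[2] after extend(-1): joint angles (θ0=90°, θ1=0°, e=1)
[3] after rotate(0, 180): joint angles (θ0=270°, θ1=0°, e=1)
nothing shorter than 3 reaches the goal.

rotate(1, 90), extend(-1), rotate(0, 180)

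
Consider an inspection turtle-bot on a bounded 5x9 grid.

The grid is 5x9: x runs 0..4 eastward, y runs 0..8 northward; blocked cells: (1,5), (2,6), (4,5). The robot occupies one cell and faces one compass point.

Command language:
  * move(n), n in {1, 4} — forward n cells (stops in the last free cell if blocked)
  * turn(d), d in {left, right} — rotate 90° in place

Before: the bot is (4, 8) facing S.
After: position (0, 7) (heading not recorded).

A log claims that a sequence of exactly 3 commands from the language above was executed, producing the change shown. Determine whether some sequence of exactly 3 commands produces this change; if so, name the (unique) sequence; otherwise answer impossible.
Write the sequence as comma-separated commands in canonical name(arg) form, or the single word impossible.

move(1), turn(right), move(4)

key: order matters: swapping move(1) and move(4) lands elsewhere
begin: (4, 8) facing S
1. move(1) → (4, 7) facing S
2. turn(right) → (4, 7) facing W
3. move(4) → (0, 7) facing W
no other 3-command option fits: unique.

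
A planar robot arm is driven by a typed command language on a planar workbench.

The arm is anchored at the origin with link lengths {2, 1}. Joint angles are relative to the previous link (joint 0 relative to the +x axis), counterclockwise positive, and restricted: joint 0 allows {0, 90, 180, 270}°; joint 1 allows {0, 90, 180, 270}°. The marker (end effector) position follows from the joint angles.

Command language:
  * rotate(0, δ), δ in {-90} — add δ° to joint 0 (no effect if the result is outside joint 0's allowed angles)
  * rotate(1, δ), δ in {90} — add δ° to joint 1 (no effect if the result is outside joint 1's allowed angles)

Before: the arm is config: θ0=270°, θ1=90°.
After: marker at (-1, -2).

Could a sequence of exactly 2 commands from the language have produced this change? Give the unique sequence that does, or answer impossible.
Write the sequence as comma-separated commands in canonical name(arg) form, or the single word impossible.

initial: config: θ0=270°, θ1=90°
1. rotate(1, 90) → config: θ0=270°, θ1=180°
2. rotate(1, 90) → config: θ0=270°, θ1=270°
no rival 2-sequence matches.

rotate(1, 90), rotate(1, 90)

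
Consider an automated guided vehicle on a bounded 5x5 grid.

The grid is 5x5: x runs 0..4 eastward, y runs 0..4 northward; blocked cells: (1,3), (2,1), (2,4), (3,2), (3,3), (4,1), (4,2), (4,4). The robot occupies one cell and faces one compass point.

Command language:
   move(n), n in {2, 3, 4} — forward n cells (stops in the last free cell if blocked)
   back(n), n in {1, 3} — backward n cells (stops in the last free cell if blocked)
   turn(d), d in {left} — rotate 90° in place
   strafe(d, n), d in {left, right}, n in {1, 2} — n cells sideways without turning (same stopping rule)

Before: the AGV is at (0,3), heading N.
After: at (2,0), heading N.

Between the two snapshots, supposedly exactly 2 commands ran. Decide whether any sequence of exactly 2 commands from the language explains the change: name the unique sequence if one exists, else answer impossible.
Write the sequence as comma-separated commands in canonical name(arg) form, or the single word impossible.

key: running strafe(right, 2) before back(3) would end elsewhere — order is forced
begin: at (0,3), heading N
[1] after back(3): at (0,0), heading N
[2] after strafe(right, 2): at (2,0), heading N
all 100 alternatives checked — unique.

back(3), strafe(right, 2)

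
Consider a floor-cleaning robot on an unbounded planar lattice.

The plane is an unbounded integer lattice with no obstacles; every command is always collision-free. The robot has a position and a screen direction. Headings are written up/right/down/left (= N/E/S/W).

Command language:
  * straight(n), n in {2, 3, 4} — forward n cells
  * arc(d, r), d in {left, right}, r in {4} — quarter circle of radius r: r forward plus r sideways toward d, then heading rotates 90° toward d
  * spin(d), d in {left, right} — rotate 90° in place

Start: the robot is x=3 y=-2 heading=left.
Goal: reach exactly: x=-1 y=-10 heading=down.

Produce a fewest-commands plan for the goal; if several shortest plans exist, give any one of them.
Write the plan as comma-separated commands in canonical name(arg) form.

arc(left, 4), straight(4)

start: x=3 y=-2 heading=left
1. arc(left, 4) → x=-1 y=-6 heading=down
2. straight(4) → x=-1 y=-10 heading=down
no 1-step plan works, so 2 is optimal.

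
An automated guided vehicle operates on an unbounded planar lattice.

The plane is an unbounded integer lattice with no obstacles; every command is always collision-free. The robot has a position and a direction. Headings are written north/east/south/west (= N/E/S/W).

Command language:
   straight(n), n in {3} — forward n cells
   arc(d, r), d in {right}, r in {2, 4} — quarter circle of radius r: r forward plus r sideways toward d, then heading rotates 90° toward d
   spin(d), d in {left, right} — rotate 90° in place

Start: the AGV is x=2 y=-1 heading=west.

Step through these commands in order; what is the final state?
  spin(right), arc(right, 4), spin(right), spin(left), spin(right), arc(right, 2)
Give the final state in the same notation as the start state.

begin: x=2 y=-1 heading=west
1. spin(right) → x=2 y=-1 heading=north
2. arc(right, 4) → x=6 y=3 heading=east
3. spin(right) → x=6 y=3 heading=south
4. spin(left) → x=6 y=3 heading=east
5. spin(right) → x=6 y=3 heading=south
6. arc(right, 2) → x=4 y=1 heading=west

x=4 y=1 heading=west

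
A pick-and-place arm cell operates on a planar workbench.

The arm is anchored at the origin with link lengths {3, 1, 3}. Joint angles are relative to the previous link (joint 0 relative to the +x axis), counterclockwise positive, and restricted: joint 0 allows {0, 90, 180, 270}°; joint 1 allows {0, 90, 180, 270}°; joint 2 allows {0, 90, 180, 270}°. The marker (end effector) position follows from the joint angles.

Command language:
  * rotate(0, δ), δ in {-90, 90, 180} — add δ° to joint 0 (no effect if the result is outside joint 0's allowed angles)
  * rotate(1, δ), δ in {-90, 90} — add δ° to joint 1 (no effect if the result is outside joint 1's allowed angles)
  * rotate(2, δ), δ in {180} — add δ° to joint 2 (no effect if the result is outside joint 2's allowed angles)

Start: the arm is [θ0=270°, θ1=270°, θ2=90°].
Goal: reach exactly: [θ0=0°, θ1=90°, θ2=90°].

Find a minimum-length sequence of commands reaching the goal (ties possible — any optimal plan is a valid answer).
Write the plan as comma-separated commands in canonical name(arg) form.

start: [θ0=270°, θ1=270°, θ2=90°]
1. rotate(0, 90) → [θ0=0°, θ1=270°, θ2=90°]
2. rotate(1, -90) → [θ0=0°, θ1=180°, θ2=90°]
3. rotate(1, -90) → [θ0=0°, θ1=90°, θ2=90°]
no 2-step plan works, so 3 is optimal.

rotate(0, 90), rotate(1, -90), rotate(1, -90)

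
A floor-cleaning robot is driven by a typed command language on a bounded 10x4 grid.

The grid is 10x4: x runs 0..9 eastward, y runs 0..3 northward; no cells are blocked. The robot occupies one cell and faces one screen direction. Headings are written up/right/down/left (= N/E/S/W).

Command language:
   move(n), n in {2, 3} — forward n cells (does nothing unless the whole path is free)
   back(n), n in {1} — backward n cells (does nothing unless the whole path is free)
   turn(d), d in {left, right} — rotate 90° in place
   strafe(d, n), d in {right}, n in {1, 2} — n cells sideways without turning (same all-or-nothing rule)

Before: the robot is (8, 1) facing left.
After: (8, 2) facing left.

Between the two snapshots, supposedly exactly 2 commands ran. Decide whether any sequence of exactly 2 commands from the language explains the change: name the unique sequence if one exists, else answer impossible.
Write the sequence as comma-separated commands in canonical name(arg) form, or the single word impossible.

key: strafe(right, 2) would leave the grid, so it does nothing
initial: (8, 1) facing left
1. strafe(right, 1) → (8, 2) facing left
2. strafe(right, 2) → (8, 2) facing left
no rival 2-sequence matches.

strafe(right, 1), strafe(right, 2)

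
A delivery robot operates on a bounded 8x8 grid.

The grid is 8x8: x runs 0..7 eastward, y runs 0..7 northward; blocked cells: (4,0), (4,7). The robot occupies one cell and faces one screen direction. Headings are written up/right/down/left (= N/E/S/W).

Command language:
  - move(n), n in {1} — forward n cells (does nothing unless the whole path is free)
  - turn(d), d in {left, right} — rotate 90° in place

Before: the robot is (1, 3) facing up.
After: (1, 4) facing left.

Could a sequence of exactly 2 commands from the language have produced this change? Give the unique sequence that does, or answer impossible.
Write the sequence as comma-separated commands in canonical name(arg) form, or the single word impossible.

key: running turn(left) before move(1) would end elsewhere — order is forced
initial: (1, 3) facing up
step 1 (move(1)): (1, 4) facing up
step 2 (turn(left)): (1, 4) facing left
uniquely the one of 9 2-step routes that fits.

move(1), turn(left)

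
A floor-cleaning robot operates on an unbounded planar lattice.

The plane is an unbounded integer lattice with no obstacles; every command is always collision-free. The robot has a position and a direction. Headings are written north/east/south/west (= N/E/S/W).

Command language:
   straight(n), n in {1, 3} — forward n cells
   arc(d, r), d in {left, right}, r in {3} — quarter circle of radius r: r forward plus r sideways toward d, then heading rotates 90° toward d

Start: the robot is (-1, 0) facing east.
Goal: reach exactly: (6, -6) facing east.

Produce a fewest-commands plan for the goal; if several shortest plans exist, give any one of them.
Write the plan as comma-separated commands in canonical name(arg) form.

t0: (-1, 0) facing east
step 1 (arc(right, 3)): (2, -3) facing south
step 2 (arc(left, 3)): (5, -6) facing east
step 3 (straight(1)): (6, -6) facing east
minimal: 3 command(s), checked below 3.

arc(right, 3), arc(left, 3), straight(1)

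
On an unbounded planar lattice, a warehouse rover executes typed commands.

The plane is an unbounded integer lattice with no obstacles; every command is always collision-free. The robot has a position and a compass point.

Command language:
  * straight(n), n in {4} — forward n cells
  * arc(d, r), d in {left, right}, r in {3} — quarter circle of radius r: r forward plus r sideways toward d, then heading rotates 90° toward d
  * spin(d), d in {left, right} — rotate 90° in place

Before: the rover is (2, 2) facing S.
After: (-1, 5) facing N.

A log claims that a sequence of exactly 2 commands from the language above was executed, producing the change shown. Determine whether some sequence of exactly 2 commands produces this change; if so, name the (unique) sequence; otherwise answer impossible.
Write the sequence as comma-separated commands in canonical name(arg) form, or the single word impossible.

key: position moved to (-1,5) AND the heading swung to N — translation plus rotation needed
initial: (2, 2) facing S
1. spin(right) → (2, 2) facing W
2. arc(right, 3) → (-1, 5) facing N
uniquely the one of 25 2-step routes that fits.

spin(right), arc(right, 3)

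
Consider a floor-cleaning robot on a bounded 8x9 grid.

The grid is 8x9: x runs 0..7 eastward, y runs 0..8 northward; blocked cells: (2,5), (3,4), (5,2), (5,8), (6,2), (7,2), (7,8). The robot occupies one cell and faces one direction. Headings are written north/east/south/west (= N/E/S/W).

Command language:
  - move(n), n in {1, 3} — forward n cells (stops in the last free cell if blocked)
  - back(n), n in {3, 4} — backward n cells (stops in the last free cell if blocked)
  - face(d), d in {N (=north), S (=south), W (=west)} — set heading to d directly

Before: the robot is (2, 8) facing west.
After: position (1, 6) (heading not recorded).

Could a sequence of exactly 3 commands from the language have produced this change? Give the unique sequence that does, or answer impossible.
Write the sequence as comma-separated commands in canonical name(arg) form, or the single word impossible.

checked all 3-command options: none fits.

impossible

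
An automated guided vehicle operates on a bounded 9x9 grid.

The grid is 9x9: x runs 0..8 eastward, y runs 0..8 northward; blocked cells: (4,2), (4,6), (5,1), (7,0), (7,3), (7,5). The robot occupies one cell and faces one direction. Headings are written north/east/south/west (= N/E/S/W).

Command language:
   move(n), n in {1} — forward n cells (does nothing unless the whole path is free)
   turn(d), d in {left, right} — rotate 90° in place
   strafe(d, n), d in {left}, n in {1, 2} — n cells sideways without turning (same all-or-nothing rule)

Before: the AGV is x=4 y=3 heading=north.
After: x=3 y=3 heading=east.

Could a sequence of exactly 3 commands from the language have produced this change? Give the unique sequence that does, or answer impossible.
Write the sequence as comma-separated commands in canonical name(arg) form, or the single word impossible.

key: order matters: swapping strafe(left, 2) and move(1) lands elsewhere
initial: x=4 y=3 heading=north
[1] after strafe(left, 2): x=2 y=3 heading=north
[2] after turn(right): x=2 y=3 heading=east
[3] after move(1): x=3 y=3 heading=east
all 125 alternatives checked — unique.

strafe(left, 2), turn(right), move(1)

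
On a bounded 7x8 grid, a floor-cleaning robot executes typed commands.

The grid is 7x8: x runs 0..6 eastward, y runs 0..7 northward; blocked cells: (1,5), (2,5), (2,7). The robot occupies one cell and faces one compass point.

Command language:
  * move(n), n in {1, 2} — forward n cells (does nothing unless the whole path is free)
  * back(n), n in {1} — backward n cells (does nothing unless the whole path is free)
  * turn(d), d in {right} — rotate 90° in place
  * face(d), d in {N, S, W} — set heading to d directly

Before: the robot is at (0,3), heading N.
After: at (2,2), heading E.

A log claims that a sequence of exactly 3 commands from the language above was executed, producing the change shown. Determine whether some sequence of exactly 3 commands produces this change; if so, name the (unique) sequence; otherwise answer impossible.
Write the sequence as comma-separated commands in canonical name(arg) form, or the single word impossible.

key: order matters: swapping back(1) and move(2) lands elsewhere
t0: at (0,3), heading N
step 1 (back(1)): at (0,2), heading N
step 2 (turn(right)): at (0,2), heading E
step 3 (move(2)): at (2,2), heading E
all 343 alternatives checked — unique.

back(1), turn(right), move(2)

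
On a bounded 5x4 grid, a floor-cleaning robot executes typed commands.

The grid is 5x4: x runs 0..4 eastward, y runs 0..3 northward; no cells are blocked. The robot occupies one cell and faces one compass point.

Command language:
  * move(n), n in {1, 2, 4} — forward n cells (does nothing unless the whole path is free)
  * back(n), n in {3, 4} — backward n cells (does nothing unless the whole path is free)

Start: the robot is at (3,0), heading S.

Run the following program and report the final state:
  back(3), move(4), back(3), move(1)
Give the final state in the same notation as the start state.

at (3,2), heading S

t0: at (3,0), heading S
step 1 (back(3)): at (3,3), heading S
step 2 (move(4)): at (3,3), heading S
step 3 (back(3)): at (3,3), heading S
step 4 (move(1)): at (3,2), heading S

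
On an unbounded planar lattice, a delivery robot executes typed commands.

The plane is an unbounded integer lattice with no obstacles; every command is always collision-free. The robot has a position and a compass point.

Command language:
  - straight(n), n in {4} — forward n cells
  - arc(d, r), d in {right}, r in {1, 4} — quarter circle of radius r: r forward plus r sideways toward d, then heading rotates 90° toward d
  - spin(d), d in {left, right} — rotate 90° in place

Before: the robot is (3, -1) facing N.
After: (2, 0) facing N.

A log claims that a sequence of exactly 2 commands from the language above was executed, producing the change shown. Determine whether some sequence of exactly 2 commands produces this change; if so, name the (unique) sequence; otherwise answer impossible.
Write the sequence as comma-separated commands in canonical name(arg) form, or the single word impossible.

key: still facing N at the end — net rotation zero over 2 steps
from: (3, -1) facing N
1. spin(left) → (3, -1) facing W
2. arc(right, 1) → (2, 0) facing N
no other 2-command option fits: unique.

spin(left), arc(right, 1)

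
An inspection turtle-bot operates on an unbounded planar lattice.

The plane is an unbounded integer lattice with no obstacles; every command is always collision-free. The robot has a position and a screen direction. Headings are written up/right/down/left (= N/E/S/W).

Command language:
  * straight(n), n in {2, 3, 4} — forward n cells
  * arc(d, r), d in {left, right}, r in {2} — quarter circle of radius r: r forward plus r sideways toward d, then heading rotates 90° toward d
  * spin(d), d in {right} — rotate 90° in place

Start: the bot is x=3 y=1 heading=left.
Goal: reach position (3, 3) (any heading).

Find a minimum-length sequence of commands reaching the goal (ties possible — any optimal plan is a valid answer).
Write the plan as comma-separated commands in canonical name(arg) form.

spin(right), straight(2)

begin: x=3 y=1 heading=left
1. spin(right) → x=3 y=1 heading=up
2. straight(2) → x=3 y=3 heading=up
minimal: 2 command(s), checked below 2.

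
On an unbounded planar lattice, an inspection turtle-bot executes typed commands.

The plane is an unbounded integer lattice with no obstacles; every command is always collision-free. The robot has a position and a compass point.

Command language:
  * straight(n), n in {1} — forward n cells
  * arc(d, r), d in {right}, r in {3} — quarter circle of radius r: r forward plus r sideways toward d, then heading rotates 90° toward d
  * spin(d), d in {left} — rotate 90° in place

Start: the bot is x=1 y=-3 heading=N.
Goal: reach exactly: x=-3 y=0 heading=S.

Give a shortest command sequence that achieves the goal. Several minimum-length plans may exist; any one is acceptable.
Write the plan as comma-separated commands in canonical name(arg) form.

spin(left), arc(right, 3), spin(left), straight(1), spin(left)

begin: x=1 y=-3 heading=N
1. spin(left) → x=1 y=-3 heading=W
2. arc(right, 3) → x=-2 y=0 heading=N
3. spin(left) → x=-2 y=0 heading=W
4. straight(1) → x=-3 y=0 heading=W
5. spin(left) → x=-3 y=0 heading=S
no 4-step plan works, so 5 is optimal.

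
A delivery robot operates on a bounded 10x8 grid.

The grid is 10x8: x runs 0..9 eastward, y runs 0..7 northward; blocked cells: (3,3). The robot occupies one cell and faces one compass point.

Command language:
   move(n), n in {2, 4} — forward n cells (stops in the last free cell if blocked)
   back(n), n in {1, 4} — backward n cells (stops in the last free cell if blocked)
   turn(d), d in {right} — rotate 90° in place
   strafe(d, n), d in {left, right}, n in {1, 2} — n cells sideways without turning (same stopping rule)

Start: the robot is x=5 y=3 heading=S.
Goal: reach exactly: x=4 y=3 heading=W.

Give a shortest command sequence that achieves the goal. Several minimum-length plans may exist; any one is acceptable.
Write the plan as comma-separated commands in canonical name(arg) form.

turn(right), move(4)

from: x=5 y=3 heading=S
t=1 turn(right) ⇒ x=5 y=3 heading=W
t=2 move(4) ⇒ x=4 y=3 heading=W
shorter routes all fall short; 2 is best.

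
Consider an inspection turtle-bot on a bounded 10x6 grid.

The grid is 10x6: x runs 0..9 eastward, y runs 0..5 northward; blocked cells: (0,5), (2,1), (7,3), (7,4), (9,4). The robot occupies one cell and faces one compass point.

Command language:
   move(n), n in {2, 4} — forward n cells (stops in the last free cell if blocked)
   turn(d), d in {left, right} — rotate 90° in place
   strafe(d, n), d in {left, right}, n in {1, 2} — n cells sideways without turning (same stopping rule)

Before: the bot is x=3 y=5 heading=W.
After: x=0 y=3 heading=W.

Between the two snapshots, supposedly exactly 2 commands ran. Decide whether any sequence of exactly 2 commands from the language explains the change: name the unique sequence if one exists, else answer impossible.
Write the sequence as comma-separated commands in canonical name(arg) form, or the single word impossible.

strafe(left, 2), move(4)

key: running move(4) before strafe(left, 2) would end elsewhere — order is forced
start: x=3 y=5 heading=W
[1] after strafe(left, 2): x=3 y=3 heading=W
[2] after move(4): x=0 y=3 heading=W
no other 2-command option fits: unique.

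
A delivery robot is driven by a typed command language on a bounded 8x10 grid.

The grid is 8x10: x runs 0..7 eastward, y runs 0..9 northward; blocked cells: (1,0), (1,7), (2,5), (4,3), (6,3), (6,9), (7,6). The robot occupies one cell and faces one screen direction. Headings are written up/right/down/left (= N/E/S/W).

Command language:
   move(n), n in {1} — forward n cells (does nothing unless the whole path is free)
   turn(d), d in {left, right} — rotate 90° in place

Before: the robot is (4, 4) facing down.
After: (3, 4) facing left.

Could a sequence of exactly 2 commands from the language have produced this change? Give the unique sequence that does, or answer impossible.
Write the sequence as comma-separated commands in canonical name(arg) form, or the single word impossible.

key: cell and facing (now W) both changed — the 2 commands mix motion and turning
from: (4, 4) facing down
1. turn(right) → (4, 4) facing left
2. move(1) → (3, 4) facing left
no other 2-command option fits: unique.

turn(right), move(1)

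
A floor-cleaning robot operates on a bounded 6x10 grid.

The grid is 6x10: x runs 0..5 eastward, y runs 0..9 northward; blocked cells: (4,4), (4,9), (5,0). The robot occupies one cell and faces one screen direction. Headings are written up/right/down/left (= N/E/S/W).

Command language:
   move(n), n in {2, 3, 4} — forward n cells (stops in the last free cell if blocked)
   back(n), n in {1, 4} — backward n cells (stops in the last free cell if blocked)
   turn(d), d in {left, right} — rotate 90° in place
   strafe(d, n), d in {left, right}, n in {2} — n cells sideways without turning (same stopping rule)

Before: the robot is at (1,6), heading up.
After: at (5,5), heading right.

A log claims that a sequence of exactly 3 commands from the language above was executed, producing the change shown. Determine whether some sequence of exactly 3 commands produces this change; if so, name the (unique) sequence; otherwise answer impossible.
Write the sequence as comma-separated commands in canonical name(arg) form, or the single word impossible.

key: position moved to (5,5) AND the heading swung to E — translation plus rotation needed
initial: at (1,6), heading up
[1] after back(1): at (1,5), heading up
[2] after turn(right): at (1,5), heading right
[3] after move(4): at (5,5), heading right
uniquely the one of 729 3-step routes that fits.

back(1), turn(right), move(4)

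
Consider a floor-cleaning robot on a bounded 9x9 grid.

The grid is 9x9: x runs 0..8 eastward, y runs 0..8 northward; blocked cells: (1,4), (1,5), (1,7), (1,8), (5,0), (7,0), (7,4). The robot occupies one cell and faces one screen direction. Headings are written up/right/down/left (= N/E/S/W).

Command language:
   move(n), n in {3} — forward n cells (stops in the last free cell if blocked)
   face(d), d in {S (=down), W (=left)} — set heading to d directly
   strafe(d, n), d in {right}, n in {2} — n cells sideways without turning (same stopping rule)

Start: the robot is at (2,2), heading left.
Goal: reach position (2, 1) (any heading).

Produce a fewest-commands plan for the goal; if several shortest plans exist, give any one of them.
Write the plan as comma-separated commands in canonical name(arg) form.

t0: at (2,2), heading left
t=1 strafe(right, 2) ⇒ at (2,4), heading left
t=2 face(S) ⇒ at (2,4), heading down
t=3 move(3) ⇒ at (2,1), heading down
shorter routes all fall short; 3 is best.

strafe(right, 2), face(S), move(3)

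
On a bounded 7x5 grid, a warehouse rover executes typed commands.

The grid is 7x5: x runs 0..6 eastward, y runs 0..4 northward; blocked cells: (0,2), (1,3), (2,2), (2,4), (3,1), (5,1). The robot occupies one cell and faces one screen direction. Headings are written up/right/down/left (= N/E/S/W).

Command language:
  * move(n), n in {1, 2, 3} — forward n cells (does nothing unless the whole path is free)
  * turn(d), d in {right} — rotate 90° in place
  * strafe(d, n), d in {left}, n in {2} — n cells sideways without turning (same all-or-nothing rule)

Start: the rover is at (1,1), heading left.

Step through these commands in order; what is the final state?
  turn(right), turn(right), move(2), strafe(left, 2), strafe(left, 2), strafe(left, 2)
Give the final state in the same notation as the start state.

at (1,1), heading right

start: at (1,1), heading left
t=1 turn(right) ⇒ at (1,1), heading up
t=2 turn(right) ⇒ at (1,1), heading right
t=3 move(2) ⇒ at (1,1), heading right
t=4 strafe(left, 2) ⇒ at (1,1), heading right
t=5 strafe(left, 2) ⇒ at (1,1), heading right
t=6 strafe(left, 2) ⇒ at (1,1), heading right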